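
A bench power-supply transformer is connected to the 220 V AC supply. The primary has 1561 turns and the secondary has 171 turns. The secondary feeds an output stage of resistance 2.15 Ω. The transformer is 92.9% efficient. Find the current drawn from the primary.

I_p ≈ 1.32 A

V_s = 220 × 171/1561 = 24.100 V.
I_s = V_s/R = 24.100/2.15 = 11.209 A.
P_out = V_s I_s = 24.100 × 11.209 = 270.14 W.
P_in = P_out/η = 270.14/0.929 = 290.79 W.
I_p = P_in/V_p = 290.79/220 = 1.32 A.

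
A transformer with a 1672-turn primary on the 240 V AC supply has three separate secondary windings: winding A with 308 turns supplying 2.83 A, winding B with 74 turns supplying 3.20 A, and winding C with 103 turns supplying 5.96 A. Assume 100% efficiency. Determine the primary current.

V_A = 240 × 308/1672 = 44.211 V; V_B = 240 × 74/1672 = 10.622 V; V_C = 240 × 103/1672 = 14.785 V.
P_out = V_A I_A + V_B I_B + V_C I_C = 44.211×2.83 + 10.622×3.20 + 14.785×5.96 = 125.12 + 33.990 + 88.117 = 247.22 W.
Ideal ⇒ P_in = P_out, so I_p = P_out/V_p = 247.22/240 = 1.03 A.

I_p ≈ 1.03 A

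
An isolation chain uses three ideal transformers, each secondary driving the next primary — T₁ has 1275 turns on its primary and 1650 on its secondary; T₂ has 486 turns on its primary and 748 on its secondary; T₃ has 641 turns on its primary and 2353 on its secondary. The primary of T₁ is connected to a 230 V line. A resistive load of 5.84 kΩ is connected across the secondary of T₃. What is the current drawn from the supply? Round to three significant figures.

After T₁: V = 230.00 × 1650/1275 = 297.65 V.
After T₂: V = 297.65 × 748/486 = 458.11 V.
After T₃: V = 458.11 × 2353/641 = 1681.6 V.
I_load = 1681.6/5840 = 0.28795 A, so P_out = 1681.6 × 0.28795 = 484.23 W.
All ideal ⇒ P_in = P_out, so I_supply = 484.23/230 = 2.11 A.

I_supply ≈ 2.11 A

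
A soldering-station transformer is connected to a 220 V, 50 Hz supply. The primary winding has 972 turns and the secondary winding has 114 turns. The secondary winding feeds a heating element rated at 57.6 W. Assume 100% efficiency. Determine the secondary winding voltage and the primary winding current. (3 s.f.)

V_s ≈ 25.8 V, I_p ≈ 0.262 A

V_s = V_p × N_s/N_p = 220 × 114/972 = 25.802 V.
I_s = P/V_s = 57.6/25.802 = 2.2323 A.
I_p = I_s × N_s/N_p = 2.2323 × 114/972 = 0.262 A.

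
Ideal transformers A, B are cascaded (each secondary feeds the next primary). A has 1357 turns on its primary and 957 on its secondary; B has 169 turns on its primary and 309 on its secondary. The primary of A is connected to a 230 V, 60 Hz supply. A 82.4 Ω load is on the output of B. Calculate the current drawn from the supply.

After A: V = 230.00 × 957/1357 = 162.20 V.
After B: V = 162.20 × 309/169 = 296.57 V.
I_load = 296.57/82.4 = 3.5992 A, so P_out = 296.57 × 3.5992 = 1067.4 W.
All ideal ⇒ P_in = P_out, so I_supply = 1067.4/230 = 4.64 A.

I_supply ≈ 4.64 A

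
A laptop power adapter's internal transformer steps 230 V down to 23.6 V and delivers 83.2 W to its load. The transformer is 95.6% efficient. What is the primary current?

I_p ≈ 0.378 A

P_in = P_out/η = 83.2/0.956 = 87.029 W.
I_p = P_in/V_p = 87.029/230 = 0.378 A.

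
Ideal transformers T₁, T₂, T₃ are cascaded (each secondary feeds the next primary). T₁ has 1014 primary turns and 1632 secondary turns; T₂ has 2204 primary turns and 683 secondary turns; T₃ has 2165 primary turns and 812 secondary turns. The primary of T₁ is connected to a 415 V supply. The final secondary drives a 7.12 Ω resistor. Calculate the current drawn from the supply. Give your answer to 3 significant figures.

Secondary of T₁: V = 415.00 × 1632/1014 = 667.93 V.
Secondary of T₂: V = 667.93 × 683/2204 = 206.99 V.
Secondary of T₃: V = 206.99 × 812/2165 = 77.631 V.
I_load = 77.631/7.12 = 10.903 A, so P_out = 77.631 × 10.903 = 846.44 W.
All ideal ⇒ P_in = P_out, so I_supply = 846.44/415 = 2.04 A.

I_supply ≈ 2.04 A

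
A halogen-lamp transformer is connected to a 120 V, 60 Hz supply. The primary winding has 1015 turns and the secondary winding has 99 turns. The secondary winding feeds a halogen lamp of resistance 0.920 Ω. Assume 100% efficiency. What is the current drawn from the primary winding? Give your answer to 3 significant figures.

I_p ≈ 1.24 A

V_s = V_p × N_s/N_p = 120 × 99/1015 = 11.704 V.
I_s = V_s/R = 11.704/0.920 = 12.722 A.
For an ideal transformer I_p N_p = I_s N_s, so I_p = 12.722 × 99/1015 = 1.24 A.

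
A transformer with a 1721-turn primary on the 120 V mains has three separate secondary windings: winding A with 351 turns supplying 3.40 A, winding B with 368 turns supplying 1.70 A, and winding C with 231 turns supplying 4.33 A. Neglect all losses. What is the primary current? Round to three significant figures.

V_A = 120 × 351/1721 = 24.474 V; V_B = 120 × 368/1721 = 25.660 V; V_C = 120 × 231/1721 = 16.107 V.
P_out = V_A I_A + V_B I_B + V_C I_C = 24.474×3.40 + 25.660×1.70 + 16.107×4.33 = 83.212 + 43.621 + 69.743 = 196.58 W.
Ideal ⇒ P_in = P_out, so I_p = P_out/V_p = 196.58/120 = 1.64 A.

I_p ≈ 1.64 A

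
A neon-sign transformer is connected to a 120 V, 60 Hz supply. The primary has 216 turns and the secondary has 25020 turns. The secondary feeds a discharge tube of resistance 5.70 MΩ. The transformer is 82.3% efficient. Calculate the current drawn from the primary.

I_p ≈ 0.343 A

V_s = 120 × 25020/216 = 13900 V.
I_s = V_s/R = 13900/(5.70×10^6) = 0.0024386 A.
P_out = V_s I_s = 13900 × 0.0024386 = 33.896 W.
P_in = P_out/η = 33.896/0.823 = 41.187 W.
I_p = P_in/V_p = 41.187/120 = 0.343 A.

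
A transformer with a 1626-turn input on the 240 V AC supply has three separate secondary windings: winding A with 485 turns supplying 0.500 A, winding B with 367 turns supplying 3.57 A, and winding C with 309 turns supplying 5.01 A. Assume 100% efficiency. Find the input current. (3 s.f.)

I_in ≈ 1.91 A

V_A = 240 × 485/1626 = 71.587 V; V_B = 240 × 367/1626 = 54.170 V; V_C = 240 × 309/1626 = 45.609 V.
P_out = V_A I_A + V_B I_B + V_C I_C = 71.587×0.500 + 54.170×3.57 + 45.609×5.01 = 35.793 + 193.39 + 228.50 = 457.68 W.
Ideal ⇒ P_in = P_out, so I_in = P_out/V_in = 457.68/240 = 1.91 A.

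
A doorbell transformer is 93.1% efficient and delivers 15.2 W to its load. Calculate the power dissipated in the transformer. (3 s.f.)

P_in = P_out/η = 15.2/0.931 = 16.3265 W.
P_loss = P_in − P_out = 16.3265 − 15.2 = 1.13 W.

P_loss ≈ 1.13 W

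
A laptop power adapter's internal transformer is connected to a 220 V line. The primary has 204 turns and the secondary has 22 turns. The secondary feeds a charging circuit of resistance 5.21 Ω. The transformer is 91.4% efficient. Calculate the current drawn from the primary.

V_s = 220 × 22/204 = 23.725 V.
I_s = V_s/R = 23.725/5.21 = 4.5538 A.
P_out = V_s I_s = 23.725 × 4.5538 = 108.04 W.
P_in = P_out/η = 108.04/0.914 = 118.21 W.
I_p = P_in/V_p = 118.21/220 = 0.537 A.

I_p ≈ 0.537 A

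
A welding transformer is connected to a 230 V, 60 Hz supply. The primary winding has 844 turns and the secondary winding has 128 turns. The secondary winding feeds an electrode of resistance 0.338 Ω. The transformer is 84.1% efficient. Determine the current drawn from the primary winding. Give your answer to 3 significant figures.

I_p ≈ 18.6 A

V_s = 230 × 128/844 = 34.882 V.
I_s = V_s/R = 34.882/0.338 = 103.20 A.
P_out = V_s I_s = 34.882 × 103.20 = 3599.8 W.
P_in = P_out/η = 3599.8/0.841 = 4280.3 W.
I_p = P_in/V_p = 4280.3/230 = 18.6 A.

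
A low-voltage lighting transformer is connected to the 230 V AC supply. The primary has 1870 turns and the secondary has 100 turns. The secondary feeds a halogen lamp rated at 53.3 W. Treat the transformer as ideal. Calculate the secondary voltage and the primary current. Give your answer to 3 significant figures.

V_s ≈ 12.3 V, I_p ≈ 0.232 A

V_s = V_p × N_s/N_p = 230 × 100/1870 = 12.299 V.
I_s = P/V_s = 53.3/12.299 = 4.3335 A.
I_p = I_s × N_s/N_p = 4.3335 × 100/1870 = 0.232 A.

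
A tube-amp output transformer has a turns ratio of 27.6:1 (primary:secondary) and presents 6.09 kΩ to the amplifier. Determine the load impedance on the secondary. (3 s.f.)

Z_s ≈ 7.99 Ω

Z_s = Z_p/(N_p/N_s)² = 6090/27.6² = 7.99 Ω.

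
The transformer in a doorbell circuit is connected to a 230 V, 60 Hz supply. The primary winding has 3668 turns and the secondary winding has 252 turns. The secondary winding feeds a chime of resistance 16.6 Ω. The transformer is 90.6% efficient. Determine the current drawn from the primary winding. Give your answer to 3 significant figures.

V_s = 230 × 252/3668 = 15.802 V.
I_s = V_s/R = 15.802/16.6 = 0.95190 A.
P_out = V_s I_s = 15.802 × 0.95190 = 15.041 W.
P_in = P_out/η = 15.041/0.906 = 16.602 W.
I_p = P_in/V_p = 16.602/230 = 0.0722 A.

I_p ≈ 0.0722 A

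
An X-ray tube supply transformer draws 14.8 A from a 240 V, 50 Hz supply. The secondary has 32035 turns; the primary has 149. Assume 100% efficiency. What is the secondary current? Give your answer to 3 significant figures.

I_s ≈ 0.0688 A

I_s/I_p = N_p/N_s, so I_s = 14.8 × 149/32035 = 0.0688 A.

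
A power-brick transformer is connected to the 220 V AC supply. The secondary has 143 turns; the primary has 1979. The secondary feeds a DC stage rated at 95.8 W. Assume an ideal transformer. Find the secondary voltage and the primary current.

V_s ≈ 15.9 V, I_p ≈ 0.435 A

V_s = V_p × N_s/N_p = 220 × 143/1979 = 15.897 V.
I_s = P/V_s = 95.8/15.897 = 6.0263 A.
I_p = I_s × N_s/N_p = 6.0263 × 143/1979 = 0.435 A.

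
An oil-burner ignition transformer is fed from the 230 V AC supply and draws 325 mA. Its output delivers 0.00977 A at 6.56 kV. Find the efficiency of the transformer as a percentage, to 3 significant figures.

η ≈ 85.7%

P_in = 230 × 0.325 = 74.7500 W.
P_out = 6560 × 0.00977 = 64.0912 W.
η = P_out/P_in = 64.0912/74.7500 = 0.857.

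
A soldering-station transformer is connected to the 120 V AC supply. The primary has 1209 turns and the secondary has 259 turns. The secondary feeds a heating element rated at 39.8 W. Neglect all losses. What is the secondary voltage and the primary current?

V_s = V_p × N_s/N_p = 120 × 259/1209 = 25.707 V.
I_s = P/V_s = 39.8/25.707 = 1.5482 A.
I_p = I_s × N_s/N_p = 1.5482 × 259/1209 = 0.332 A.

V_s ≈ 25.7 V, I_p ≈ 0.332 A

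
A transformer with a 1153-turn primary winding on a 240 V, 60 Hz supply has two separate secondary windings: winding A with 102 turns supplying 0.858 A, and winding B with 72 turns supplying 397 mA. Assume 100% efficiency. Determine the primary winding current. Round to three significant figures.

I_p ≈ 0.101 A

V_A = 240 × 102/1153 = 21.232 V; V_B = 240 × 72/1153 = 14.987 V.
P_out = V_A I_A + V_B I_B = 21.232×0.858 + 14.987×0.397 = 18.217 + 5.9498 = 24.167 W.
Ideal ⇒ P_in = P_out, so I_p = P_out/V_p = 24.167/240 = 0.101 A.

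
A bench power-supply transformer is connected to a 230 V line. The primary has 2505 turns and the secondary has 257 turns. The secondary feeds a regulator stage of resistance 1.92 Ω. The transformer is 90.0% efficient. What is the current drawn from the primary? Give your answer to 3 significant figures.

V_s = 230 × 257/2505 = 23.597 V.
I_s = V_s/R = 23.597/1.92 = 12.290 A.
P_out = V_s I_s = 23.597 × 12.290 = 290.00 W.
P_in = P_out/η = 290.00/0.900 = 322.23 W.
I_p = P_in/V_p = 322.23/230 = 1.40 A.

I_p ≈ 1.40 A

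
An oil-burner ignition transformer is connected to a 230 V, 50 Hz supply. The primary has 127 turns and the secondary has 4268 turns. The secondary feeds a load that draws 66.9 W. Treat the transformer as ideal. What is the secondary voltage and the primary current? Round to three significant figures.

V_s = V_p × N_s/N_p = 230 × 4268/127 = 7729.4 V.
I_s = P/V_s = 66.9/7729.4 = 0.0086552 A.
I_p = I_s × N_s/N_p = 0.0086552 × 4268/127 = 0.291 A.

V_s ≈ 7730 V, I_p ≈ 0.291 A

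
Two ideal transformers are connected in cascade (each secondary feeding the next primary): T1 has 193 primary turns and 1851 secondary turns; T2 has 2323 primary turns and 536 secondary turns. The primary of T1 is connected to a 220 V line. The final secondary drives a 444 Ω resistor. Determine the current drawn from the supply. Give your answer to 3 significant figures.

After T1: V = 220.00 × 1851/193 = 2109.9 V.
After T2: V = 2109.9 × 536/2323 = 486.84 V.
I_load = 486.84/444 = 1.0965 A, so P_out = 486.84 × 1.0965 = 533.82 W.
All ideal ⇒ P_in = P_out, so I_supply = 533.82/220 = 2.43 A.

I_supply ≈ 2.43 A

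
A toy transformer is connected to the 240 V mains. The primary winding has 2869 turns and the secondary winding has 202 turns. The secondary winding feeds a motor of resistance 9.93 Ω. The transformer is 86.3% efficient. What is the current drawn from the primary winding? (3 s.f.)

V_s = 240 × 202/2869 = 16.898 V.
I_s = V_s/R = 16.898/9.93 = 1.7017 A.
P_out = V_s I_s = 16.898 × 1.7017 = 28.755 W.
P_in = P_out/η = 28.755/0.863 = 33.320 W.
I_p = P_in/V_p = 33.320/240 = 0.139 A.

I_p ≈ 0.139 A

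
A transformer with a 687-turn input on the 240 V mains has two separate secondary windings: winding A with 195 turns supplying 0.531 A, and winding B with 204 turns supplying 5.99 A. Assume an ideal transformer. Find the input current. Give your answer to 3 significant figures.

V_A = 240 × 195/687 = 68.122 V; V_B = 240 × 204/687 = 71.266 V.
P_out = V_A I_A + V_B I_B = 68.122×0.531 + 71.266×5.99 = 36.173 + 426.89 = 463.06 W.
Ideal ⇒ P_in = P_out, so I_in = P_out/V_in = 463.06/240 = 1.93 A.

I_in ≈ 1.93 A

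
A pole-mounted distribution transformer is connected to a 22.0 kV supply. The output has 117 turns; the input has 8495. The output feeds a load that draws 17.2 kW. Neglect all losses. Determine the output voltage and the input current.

V_out ≈ 303 V, I_in ≈ 0.782 A

V_out = V_in × N_out/N_in = 22000 × 117/8495 = 303.00 V.
I_out = P/V_out = 17200/303.00 = 56.765 A.
I_in = I_out × N_out/N_in = 56.765 × 117/8495 = 0.782 A.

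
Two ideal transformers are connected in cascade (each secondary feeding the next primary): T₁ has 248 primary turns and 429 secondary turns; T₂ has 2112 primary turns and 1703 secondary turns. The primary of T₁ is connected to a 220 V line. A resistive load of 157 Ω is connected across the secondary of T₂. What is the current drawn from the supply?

After T₁: V = 220.00 × 429/248 = 380.56 V.
After T₂: V = 380.56 × 1703/2112 = 306.87 V.
I_load = 306.87/157 = 1.9546 A, so P_out = 306.87 × 1.9546 = 599.79 W.
All ideal ⇒ P_in = P_out, so I_supply = 599.79/220 = 2.73 A.

I_supply ≈ 2.73 A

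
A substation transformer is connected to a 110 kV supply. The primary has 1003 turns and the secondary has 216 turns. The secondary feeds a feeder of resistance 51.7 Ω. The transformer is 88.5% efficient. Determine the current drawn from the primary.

V_s = 110000 × 216/1003 = 23689 V.
I_s = V_s/R = 23689/51.7 = 458.20 A.
P_out = V_s I_s = 23689 × 458.20 = 1.0854×10^7 W.
P_in = P_out/η = 1.0854×10^7/0.885 = 1.2265×10^7 W.
I_p = P_in/V_p = 1.2265×10^7/110000 = 111 A.

I_p ≈ 111 A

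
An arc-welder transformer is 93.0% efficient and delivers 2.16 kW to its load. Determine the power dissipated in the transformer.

P_loss ≈ 163 W

P_in = P_out/η = 2160/0.930 = 2322.58 W.
P_loss = P_in − P_out = 2322.58 − 2160 = 163 W.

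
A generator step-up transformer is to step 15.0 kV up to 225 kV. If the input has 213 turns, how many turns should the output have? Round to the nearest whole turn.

N_out = 3195 turns

N_out/N_in = V_out/V_in, so N_out = 213 × 225000/15000 = 3195.0 ≈ 3195 turns.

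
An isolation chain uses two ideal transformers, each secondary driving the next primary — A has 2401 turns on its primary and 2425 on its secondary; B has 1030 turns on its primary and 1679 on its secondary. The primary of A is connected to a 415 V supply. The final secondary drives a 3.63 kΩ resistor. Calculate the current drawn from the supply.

After A: V = 415.00 × 2425/2401 = 419.15 V.
After B: V = 419.15 × 1679/1030 = 683.25 V.
I_load = 683.25/3630 = 0.18822 A, so P_out = 683.25 × 0.18822 = 128.60 W.
All ideal ⇒ P_in = P_out, so I_supply = 128.60/415 = 0.310 A.

I_supply ≈ 0.310 A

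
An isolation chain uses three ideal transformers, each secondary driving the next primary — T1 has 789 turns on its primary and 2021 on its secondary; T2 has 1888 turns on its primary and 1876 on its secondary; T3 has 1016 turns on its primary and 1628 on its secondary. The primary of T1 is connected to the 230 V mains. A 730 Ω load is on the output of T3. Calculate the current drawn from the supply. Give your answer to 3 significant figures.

Secondary of T1: V = 230.00 × 2021/789 = 589.14 V.
Secondary of T2: V = 589.14 × 1876/1888 = 585.39 V.
Secondary of T3: V = 585.39 × 1628/1016 = 938.01 V.
I_load = 938.01/730 = 1.2849 A, so P_out = 938.01 × 1.2849 = 1205.3 W.
All ideal ⇒ P_in = P_out, so I_supply = 1205.3/230 = 5.24 A.

I_supply ≈ 5.24 A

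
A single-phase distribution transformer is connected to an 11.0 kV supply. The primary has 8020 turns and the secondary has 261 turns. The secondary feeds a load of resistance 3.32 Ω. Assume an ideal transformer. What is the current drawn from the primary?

V_s = V_p × N_s/N_p = 11000 × 261/8020 = 357.98 V.
I_s = V_s/R = 357.98/3.32 = 107.83 A.
For an ideal transformer I_p N_p = I_s N_s, so I_p = 107.83 × 261/8020 = 3.51 A.

I_p ≈ 3.51 A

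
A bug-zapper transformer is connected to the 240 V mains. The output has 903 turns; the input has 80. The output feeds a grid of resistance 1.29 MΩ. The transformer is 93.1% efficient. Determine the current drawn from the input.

V_out = 240 × 903/80 = 2709.0 V.
I_out = V_out/R = 2709.0/(1.29×10^6) = 0.0021000 A.
P_out = V_out I_out = 2709.0 × 0.0021000 = 5.6889 W.
P_in = P_out/η = 5.6889/0.931 = 6.1105 W.
I_in = P_in/V_in = 6.1105/240 = 0.0255 A.

I_in ≈ 0.0255 A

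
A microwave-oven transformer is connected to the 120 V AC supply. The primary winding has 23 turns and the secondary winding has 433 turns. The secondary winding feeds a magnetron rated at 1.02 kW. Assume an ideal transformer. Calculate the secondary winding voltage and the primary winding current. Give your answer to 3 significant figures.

V_s ≈ 2260 V, I_p ≈ 8.50 A

V_s = V_p × N_s/N_p = 120 × 433/23 = 2259.1 V.
I_s = P/V_s = 1020/2259.1 = 0.45150 A.
I_p = I_s × N_s/N_p = 0.45150 × 433/23 = 8.50 A.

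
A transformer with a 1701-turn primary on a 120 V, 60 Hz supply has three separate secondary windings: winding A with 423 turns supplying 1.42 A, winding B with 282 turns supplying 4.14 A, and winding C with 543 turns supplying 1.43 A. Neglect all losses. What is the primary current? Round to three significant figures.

I_p ≈ 1.50 A

V_A = 120 × 423/1701 = 29.841 V; V_B = 120 × 282/1701 = 19.894 V; V_C = 120 × 543/1701 = 38.307 V.
P_out = V_A I_A + V_B I_B + V_C I_C = 29.841×1.42 + 19.894×4.14 + 38.307×1.43 = 42.375 + 82.362 + 54.779 = 179.52 W.
Ideal ⇒ P_in = P_out, so I_p = P_out/V_p = 179.52/120 = 1.50 A.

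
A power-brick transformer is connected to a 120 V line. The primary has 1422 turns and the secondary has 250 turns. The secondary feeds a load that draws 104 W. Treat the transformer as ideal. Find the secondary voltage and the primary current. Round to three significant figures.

V_s ≈ 21.1 V, I_p ≈ 0.867 A

V_s = V_p × N_s/N_p = 120 × 250/1422 = 21.097 V.
I_s = P/V_s = 104/21.097 = 4.9296 A.
I_p = I_s × N_s/N_p = 4.9296 × 250/1422 = 0.867 A.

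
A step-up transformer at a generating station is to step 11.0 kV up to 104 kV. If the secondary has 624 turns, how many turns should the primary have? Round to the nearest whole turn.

N_p = 66 turns

N_p/N_s = V_p/V_s, so N_p = 624 × 11000/104000 = 66.0 ≈ 66 turns.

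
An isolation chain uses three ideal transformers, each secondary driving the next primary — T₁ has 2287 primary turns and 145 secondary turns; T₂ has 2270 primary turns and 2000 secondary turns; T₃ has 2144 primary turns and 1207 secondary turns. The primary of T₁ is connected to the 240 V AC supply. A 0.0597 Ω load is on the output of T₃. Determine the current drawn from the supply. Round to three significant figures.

Secondary of T₁: V = 240.00 × 145/2287 = 15.216 V.
Secondary of T₂: V = 15.216 × 2000/2270 = 13.407 V.
Secondary of T₃: V = 13.407 × 1207/2144 = 7.5474 V.
I_load = 7.5474/0.0597 = 126.42 A, so P_out = 7.5474 × 126.42 = 954.17 W.
All ideal ⇒ P_in = P_out, so I_supply = 954.17/240 = 3.98 A.

I_supply ≈ 3.98 A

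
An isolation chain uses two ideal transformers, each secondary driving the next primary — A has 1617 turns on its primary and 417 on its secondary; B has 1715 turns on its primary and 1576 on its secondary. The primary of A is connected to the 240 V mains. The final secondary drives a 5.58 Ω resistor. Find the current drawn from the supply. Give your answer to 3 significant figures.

I_supply ≈ 2.42 A

Secondary of A: V = 240.00 × 417/1617 = 61.892 V.
Secondary of B: V = 61.892 × 1576/1715 = 56.876 V.
I_load = 56.876/5.58 = 10.193 A, so P_out = 56.876 × 10.193 = 579.73 W.
All ideal ⇒ P_in = P_out, so I_supply = 579.73/240 = 2.42 A.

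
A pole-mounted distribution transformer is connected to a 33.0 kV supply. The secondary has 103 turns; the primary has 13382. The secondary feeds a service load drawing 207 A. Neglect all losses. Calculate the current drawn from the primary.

I_p ≈ 1.59 A

For an ideal transformer I_p N_p = I_s N_s, so I_p = 207 × 103/13382 = 1.59 A.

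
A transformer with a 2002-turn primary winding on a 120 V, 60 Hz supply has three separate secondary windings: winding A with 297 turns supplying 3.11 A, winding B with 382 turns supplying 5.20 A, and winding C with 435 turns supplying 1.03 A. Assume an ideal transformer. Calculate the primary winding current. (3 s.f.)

V_A = 120 × 297/2002 = 17.802 V; V_B = 120 × 382/2002 = 22.897 V; V_C = 120 × 435/2002 = 26.074 V.
P_out = V_A I_A + V_B I_B + V_C I_C = 17.802×3.11 + 22.897×5.20 + 26.074×1.03 = 55.365 + 119.06 + 26.856 = 201.29 W.
Ideal ⇒ P_in = P_out, so I_p = P_out/V_p = 201.29/120 = 1.68 A.

I_p ≈ 1.68 A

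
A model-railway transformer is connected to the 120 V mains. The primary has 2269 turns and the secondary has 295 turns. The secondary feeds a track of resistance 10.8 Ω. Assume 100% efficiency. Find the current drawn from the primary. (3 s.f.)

V_s = V_p × N_s/N_p = 120 × 295/2269 = 15.602 V.
I_s = V_s/R = 15.602/10.8 = 1.4446 A.
For an ideal transformer I_p N_p = I_s N_s, so I_p = 1.4446 × 295/2269 = 0.188 A.

I_p ≈ 0.188 A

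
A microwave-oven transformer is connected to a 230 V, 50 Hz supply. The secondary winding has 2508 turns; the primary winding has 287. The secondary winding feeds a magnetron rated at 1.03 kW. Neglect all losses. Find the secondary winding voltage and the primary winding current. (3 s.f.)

V_s ≈ 2010 V, I_p ≈ 4.48 A

V_s = V_p × N_s/N_p = 230 × 2508/287 = 2009.9 V.
I_s = P/V_s = 1030/2009.9 = 0.51246 A.
I_p = I_s × N_s/N_p = 0.51246 × 2508/287 = 4.48 A.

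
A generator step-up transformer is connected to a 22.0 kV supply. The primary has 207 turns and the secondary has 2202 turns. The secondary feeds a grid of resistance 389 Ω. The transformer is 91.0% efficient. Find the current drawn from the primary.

V_s = 22000 × 2202/207 = 234030 V.
I_s = V_s/R = 234030/389 = 601.62 A.
P_out = V_s I_s = 234030 × 601.62 = 1.4080×10^8 W.
P_in = P_out/η = 1.4080×10^8/0.910 = 1.5472×10^8 W.
I_p = P_in/V_p = 1.5472×10^8/22000 = 7030 A.

I_p ≈ 7030 A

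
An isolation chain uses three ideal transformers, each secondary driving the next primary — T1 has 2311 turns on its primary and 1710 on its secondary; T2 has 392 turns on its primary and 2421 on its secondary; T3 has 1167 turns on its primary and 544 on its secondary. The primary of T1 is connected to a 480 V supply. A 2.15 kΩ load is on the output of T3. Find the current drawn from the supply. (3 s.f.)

After T1: V = 480.00 × 1710/2311 = 355.17 V.
After T2: V = 355.17 × 2421/392 = 2193.5 V.
After T3: V = 2193.5 × 544/1167 = 1022.5 V.
I_load = 1022.5/2150 = 0.47559 A, so P_out = 1022.5 × 0.47559 = 486.31 W.
All ideal ⇒ P_in = P_out, so I_supply = 486.31/480 = 1.01 A.

I_supply ≈ 1.01 A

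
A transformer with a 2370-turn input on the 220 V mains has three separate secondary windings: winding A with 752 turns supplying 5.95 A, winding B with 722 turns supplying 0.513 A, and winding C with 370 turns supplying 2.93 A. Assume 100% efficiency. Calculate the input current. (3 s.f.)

V_A = 220 × 752/2370 = 69.806 V; V_B = 220 × 722/2370 = 67.021 V; V_C = 220 × 370/2370 = 34.346 V.
P_out = V_A I_A + V_B I_B + V_C I_C = 69.806×5.95 + 67.021×0.513 + 34.346×2.93 = 415.35 + 34.382 + 100.63 = 550.36 W.
Ideal ⇒ P_in = P_out, so I_in = P_out/V_in = 550.36/220 = 2.50 A.

I_in ≈ 2.50 A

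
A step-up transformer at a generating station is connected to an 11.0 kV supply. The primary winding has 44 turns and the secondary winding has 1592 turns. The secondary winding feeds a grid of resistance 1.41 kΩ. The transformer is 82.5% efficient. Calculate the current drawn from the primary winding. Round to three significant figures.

V_s = 11000 × 1592/44 = 398000 V.
I_s = V_s/R = 398000/1410 = 282.27 A.
P_out = V_s I_s = 398000 × 282.27 = 1.1234×10^8 W.
P_in = P_out/η = 1.1234×10^8/0.825 = 1.3617×10^8 W.
I_p = P_in/V_p = 1.3617×10^8/11000 = 12400 A.

I_p ≈ 12400 A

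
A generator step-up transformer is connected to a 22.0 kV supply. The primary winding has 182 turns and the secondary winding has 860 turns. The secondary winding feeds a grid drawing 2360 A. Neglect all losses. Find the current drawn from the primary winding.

For an ideal transformer I_p N_p = I_s N_s, so I_p = 2360 × 860/182 = 11200 A.

I_p ≈ 11200 A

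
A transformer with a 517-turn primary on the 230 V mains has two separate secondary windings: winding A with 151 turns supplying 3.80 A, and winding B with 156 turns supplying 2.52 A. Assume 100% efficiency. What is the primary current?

I_p ≈ 1.87 A

V_A = 230 × 151/517 = 67.176 V; V_B = 230 × 156/517 = 69.400 V.
P_out = V_A I_A + V_B I_B = 67.176×3.80 + 69.400×2.52 = 255.27 + 174.89 = 430.16 W.
Ideal ⇒ P_in = P_out, so I_p = P_out/V_p = 430.16/230 = 1.87 A.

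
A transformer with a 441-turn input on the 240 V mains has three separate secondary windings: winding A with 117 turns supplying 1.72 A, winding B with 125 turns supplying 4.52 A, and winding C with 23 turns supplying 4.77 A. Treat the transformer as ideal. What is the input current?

I_in ≈ 1.99 A

V_A = 240 × 117/441 = 63.673 V; V_B = 240 × 125/441 = 68.027 V; V_C = 240 × 23/441 = 12.517 V.
P_out = V_A I_A + V_B I_B + V_C I_C = 63.673×1.72 + 68.027×4.52 + 12.517×4.77 = 109.52 + 307.48 + 59.706 = 476.71 W.
Ideal ⇒ P_in = P_out, so I_in = P_out/V_in = 476.71/240 = 1.99 A.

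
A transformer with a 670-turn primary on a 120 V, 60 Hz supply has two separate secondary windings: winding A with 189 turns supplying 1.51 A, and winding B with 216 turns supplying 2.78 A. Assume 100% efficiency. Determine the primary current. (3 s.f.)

I_p ≈ 1.32 A

V_A = 120 × 189/670 = 33.851 V; V_B = 120 × 216/670 = 38.687 V.
P_out = V_A I_A + V_B I_B = 33.851×1.51 + 38.687×2.78 = 51.115 + 107.55 = 158.66 W.
Ideal ⇒ P_in = P_out, so I_p = P_out/V_p = 158.66/120 = 1.32 A.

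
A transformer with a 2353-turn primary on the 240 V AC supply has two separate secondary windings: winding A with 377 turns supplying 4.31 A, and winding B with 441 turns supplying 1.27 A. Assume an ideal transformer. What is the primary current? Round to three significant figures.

V_A = 240 × 377/2353 = 38.453 V; V_B = 240 × 441/2353 = 44.981 V.
P_out = V_A I_A + V_B I_B = 38.453×4.31 + 44.981×1.27 = 165.73 + 57.126 = 222.86 W.
Ideal ⇒ P_in = P_out, so I_p = P_out/V_p = 222.86/240 = 0.929 A.

I_p ≈ 0.929 A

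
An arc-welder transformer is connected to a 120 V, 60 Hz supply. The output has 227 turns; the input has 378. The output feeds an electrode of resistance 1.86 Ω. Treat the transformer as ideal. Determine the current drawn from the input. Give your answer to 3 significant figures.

I_in ≈ 23.3 A

V_out = V_in × N_out/N_in = 120 × 227/378 = 72.063 V.
I_out = V_out/R = 72.063/1.86 = 38.744 A.
For an ideal transformer I_in N_in = I_out N_out, so I_in = 38.744 × 227/378 = 23.3 A.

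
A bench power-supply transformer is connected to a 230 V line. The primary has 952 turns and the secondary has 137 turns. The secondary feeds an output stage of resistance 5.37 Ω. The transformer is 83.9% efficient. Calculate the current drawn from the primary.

I_p ≈ 1.06 A

V_s = 230 × 137/952 = 33.099 V.
I_s = V_s/R = 33.099/5.37 = 6.1636 A.
P_out = V_s I_s = 33.099 × 6.1636 = 204.01 W.
P_in = P_out/η = 204.01/0.839 = 243.16 W.
I_p = P_in/V_p = 243.16/230 = 1.06 A.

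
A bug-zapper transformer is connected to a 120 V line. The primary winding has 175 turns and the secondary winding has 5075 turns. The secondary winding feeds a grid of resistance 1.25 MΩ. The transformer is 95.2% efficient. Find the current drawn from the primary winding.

V_s = 120 × 5075/175 = 3480.0 V.
I_s = V_s/R = 3480.0/(1.25×10^6) = 0.0027840 A.
P_out = V_s I_s = 3480.0 × 0.0027840 = 9.6883 W.
P_in = P_out/η = 9.6883/0.952 = 10.177 W.
I_p = P_in/V_p = 10.177/120 = 0.0848 A.

I_p ≈ 0.0848 A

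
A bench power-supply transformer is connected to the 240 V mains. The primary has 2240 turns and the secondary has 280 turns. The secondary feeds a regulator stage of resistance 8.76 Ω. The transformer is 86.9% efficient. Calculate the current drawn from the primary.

I_p ≈ 0.493 A

V_s = 240 × 280/2240 = 30.000 V.
I_s = V_s/R = 30.000/8.76 = 3.4247 A.
P_out = V_s I_s = 30.000 × 3.4247 = 102.74 W.
P_in = P_out/η = 102.74/0.869 = 118.23 W.
I_p = P_in/V_p = 118.23/240 = 0.493 A.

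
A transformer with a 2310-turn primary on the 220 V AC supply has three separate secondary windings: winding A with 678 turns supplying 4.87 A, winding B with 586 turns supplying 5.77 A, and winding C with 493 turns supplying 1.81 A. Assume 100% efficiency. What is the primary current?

V_A = 220 × 678/2310 = 64.571 V; V_B = 220 × 586/2310 = 55.810 V; V_C = 220 × 493/2310 = 46.952 V.
P_out = V_A I_A + V_B I_B + V_C I_C = 64.571×4.87 + 55.810×5.77 + 46.952×1.81 = 314.46 + 322.02 + 84.984 = 721.47 W.
Ideal ⇒ P_in = P_out, so I_p = P_out/V_p = 721.47/220 = 3.28 A.

I_p ≈ 3.28 A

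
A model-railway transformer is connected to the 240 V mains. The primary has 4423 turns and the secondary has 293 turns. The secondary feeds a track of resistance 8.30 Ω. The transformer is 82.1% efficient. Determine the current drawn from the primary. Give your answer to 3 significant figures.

V_s = 240 × 293/4423 = 15.899 V.
I_s = V_s/R = 15.899/8.30 = 1.9155 A.
P_out = V_s I_s = 15.899 × 1.9155 = 30.454 W.
P_in = P_out/η = 30.454/0.821 = 37.094 W.
I_p = P_in/V_p = 37.094/240 = 0.155 A.

I_p ≈ 0.155 A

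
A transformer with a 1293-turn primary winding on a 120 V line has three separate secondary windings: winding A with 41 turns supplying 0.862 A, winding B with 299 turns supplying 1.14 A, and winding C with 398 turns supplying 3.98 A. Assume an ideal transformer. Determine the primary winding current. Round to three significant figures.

V_A = 120 × 41/1293 = 3.8051 V; V_B = 120 × 299/1293 = 27.749 V; V_C = 120 × 398/1293 = 36.937 V.
P_out = V_A I_A + V_B I_B + V_C I_C = 3.8051×0.862 + 27.749×1.14 + 36.937×3.98 = 3.2800 + 31.634 + 147.01 = 181.93 W.
Ideal ⇒ P_in = P_out, so I_p = P_out/V_p = 181.93/120 = 1.52 A.

I_p ≈ 1.52 A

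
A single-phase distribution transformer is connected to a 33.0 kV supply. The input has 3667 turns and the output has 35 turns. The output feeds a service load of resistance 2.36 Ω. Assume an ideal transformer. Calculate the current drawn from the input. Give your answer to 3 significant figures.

I_in ≈ 1.27 A

V_out = V_in × N_out/N_in = 33000 × 35/3667 = 314.97 V.
I_out = V_out/R = 314.97/2.36 = 133.46 A.
For an ideal transformer I_in N_in = I_out N_out, so I_in = 133.46 × 35/3667 = 1.27 A.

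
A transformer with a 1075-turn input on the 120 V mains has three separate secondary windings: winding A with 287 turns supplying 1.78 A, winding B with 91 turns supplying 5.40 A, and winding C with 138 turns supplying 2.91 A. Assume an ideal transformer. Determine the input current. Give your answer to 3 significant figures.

V_A = 120 × 287/1075 = 32.037 V; V_B = 120 × 91/1075 = 10.158 V; V_C = 120 × 138/1075 = 15.405 V.
P_out = V_A I_A + V_B I_B + V_C I_C = 32.037×1.78 + 10.158×5.40 + 15.405×2.91 = 57.026 + 54.854 + 44.828 = 156.71 W.
Ideal ⇒ P_in = P_out, so I_in = P_out/V_in = 156.71/120 = 1.31 A.

I_in ≈ 1.31 A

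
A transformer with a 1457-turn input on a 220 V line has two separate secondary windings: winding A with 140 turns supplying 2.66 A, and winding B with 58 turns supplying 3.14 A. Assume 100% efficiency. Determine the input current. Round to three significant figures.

V_A = 220 × 140/1457 = 21.139 V; V_B = 220 × 58/1457 = 8.7577 V.
P_out = V_A I_A + V_B I_B = 21.139×2.66 + 8.7577×3.14 = 56.231 + 27.499 = 83.730 W.
Ideal ⇒ P_in = P_out, so I_in = P_out/V_in = 83.730/220 = 0.381 A.

I_in ≈ 0.381 A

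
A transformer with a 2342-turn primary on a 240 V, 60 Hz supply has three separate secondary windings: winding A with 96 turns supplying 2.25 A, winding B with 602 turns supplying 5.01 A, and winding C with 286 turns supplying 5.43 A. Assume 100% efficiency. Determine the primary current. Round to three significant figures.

I_p ≈ 2.04 A

V_A = 240 × 96/2342 = 9.8377 V; V_B = 240 × 602/2342 = 61.691 V; V_C = 240 × 286/2342 = 29.308 V.
P_out = V_A I_A + V_B I_B + V_C I_C = 9.8377×2.25 + 61.691×5.01 + 29.308×5.43 = 22.135 + 309.07 + 159.14 = 490.35 W.
Ideal ⇒ P_in = P_out, so I_p = P_out/V_p = 490.35/240 = 2.04 A.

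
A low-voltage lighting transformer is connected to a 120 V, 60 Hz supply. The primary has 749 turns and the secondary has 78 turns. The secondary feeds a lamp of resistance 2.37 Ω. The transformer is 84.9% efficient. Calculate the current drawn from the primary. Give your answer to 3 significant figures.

I_p ≈ 0.647 A

V_s = 120 × 78/749 = 12.497 V.
I_s = V_s/R = 12.497/2.37 = 5.2729 A.
P_out = V_s I_s = 12.497 × 5.2729 = 65.893 W.
P_in = P_out/η = 65.893/0.849 = 77.613 W.
I_p = P_in/V_p = 77.613/120 = 0.647 A.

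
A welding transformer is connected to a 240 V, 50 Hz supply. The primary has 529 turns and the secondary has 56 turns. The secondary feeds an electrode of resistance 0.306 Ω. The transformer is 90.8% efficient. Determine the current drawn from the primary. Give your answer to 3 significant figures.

V_s = 240 × 56/529 = 25.406 V.
I_s = V_s/R = 25.406/0.306 = 83.028 A.
P_out = V_s I_s = 25.406 × 83.028 = 2109.4 W.
P_in = P_out/η = 2109.4/0.908 = 2323.2 W.
I_p = P_in/V_p = 2323.2/240 = 9.68 A.

I_p ≈ 9.68 A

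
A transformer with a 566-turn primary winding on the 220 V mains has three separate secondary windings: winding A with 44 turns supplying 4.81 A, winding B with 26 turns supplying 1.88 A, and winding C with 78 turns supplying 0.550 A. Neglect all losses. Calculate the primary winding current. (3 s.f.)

V_A = 220 × 44/566 = 17.102 V; V_B = 220 × 26/566 = 10.106 V; V_C = 220 × 78/566 = 30.318 V.
P_out = V_A I_A + V_B I_B + V_C I_C = 17.102×4.81 + 10.106×1.88 + 30.318×0.550 = 82.263 + 18.999 + 16.675 = 117.94 W.
Ideal ⇒ P_in = P_out, so I_p = P_out/V_p = 117.94/220 = 0.536 A.

I_p ≈ 0.536 A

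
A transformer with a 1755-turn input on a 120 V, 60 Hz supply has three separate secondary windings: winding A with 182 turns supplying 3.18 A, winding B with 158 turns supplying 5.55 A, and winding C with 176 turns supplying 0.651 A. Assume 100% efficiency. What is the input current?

V_A = 120 × 182/1755 = 12.444 V; V_B = 120 × 158/1755 = 10.803 V; V_C = 120 × 176/1755 = 12.034 V.
P_out = V_A I_A + V_B I_B + V_C I_C = 12.444×3.18 + 10.803×5.55 + 12.034×0.651 = 39.573 + 59.959 + 7.8343 = 107.37 W.
Ideal ⇒ P_in = P_out, so I_in = P_out/V_in = 107.37/120 = 0.895 A.

I_in ≈ 0.895 A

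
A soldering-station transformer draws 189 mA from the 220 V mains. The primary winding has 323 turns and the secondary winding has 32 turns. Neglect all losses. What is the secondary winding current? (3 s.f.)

I_s ≈ 1.91 A

I_s/I_p = N_p/N_s, so I_s = 0.189 × 323/32 = 1.91 A.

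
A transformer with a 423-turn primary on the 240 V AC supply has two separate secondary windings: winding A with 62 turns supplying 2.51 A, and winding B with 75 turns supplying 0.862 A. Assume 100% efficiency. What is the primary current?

V_A = 240 × 62/423 = 35.177 V; V_B = 240 × 75/423 = 42.553 V.
P_out = V_A I_A + V_B I_B = 35.177×2.51 + 42.553×0.862 = 88.295 + 36.681 = 124.98 W.
Ideal ⇒ P_in = P_out, so I_p = P_out/V_p = 124.98/240 = 0.521 A.

I_p ≈ 0.521 A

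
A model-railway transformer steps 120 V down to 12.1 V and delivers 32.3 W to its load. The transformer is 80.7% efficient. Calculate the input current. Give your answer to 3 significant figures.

P_in = P_out/η = 32.3/0.807 = 40.025 W.
I_in = P_in/V_in = 40.025/120 = 0.334 A.

I_in ≈ 0.334 A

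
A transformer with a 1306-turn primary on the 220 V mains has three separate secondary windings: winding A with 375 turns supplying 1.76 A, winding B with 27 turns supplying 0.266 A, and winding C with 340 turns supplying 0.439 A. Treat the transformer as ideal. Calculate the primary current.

I_p ≈ 0.625 A

V_A = 220 × 375/1306 = 63.170 V; V_B = 220 × 27/1306 = 4.5482 V; V_C = 220 × 340/1306 = 57.274 V.
P_out = V_A I_A + V_B I_B + V_C I_C = 63.170×1.76 + 4.5482×0.266 + 57.274×0.439 = 111.18 + 1.2098 + 25.143 = 137.53 W.
Ideal ⇒ P_in = P_out, so I_p = P_out/V_p = 137.53/220 = 0.625 A.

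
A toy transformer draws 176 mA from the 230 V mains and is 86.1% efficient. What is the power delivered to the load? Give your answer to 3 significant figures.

P_out ≈ 34.9 W

P_in = V_p I_p = 230 × 0.176 = 40.480 W.
P_out = η P_in = 0.861 × 40.480 = 34.9 W.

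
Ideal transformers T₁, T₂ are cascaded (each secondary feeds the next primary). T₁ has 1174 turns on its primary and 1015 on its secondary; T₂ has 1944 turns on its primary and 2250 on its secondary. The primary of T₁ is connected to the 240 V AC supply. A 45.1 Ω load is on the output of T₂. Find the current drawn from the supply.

I_supply ≈ 5.33 A

After T₁: V = 240.00 × 1015/1174 = 207.50 V.
After T₂: V = 207.50 × 2250/1944 = 240.16 V.
I_load = 240.16/45.1 = 5.3250 A, so P_out = 240.16 × 5.3250 = 1278.8 W.
All ideal ⇒ P_in = P_out, so I_supply = 1278.8/240 = 5.33 A.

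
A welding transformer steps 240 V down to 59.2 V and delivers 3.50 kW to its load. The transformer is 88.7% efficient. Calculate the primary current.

P_in = P_out/η = 3500/0.887 = 3945.9 W.
I_p = P_in/V_p = 3945.9/240 = 16.4 A.

I_p ≈ 16.4 A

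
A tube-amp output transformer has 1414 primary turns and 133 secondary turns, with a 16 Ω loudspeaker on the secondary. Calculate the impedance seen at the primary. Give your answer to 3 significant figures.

Z_p ≈ 1810 Ω

Z_p = (N_p/N_s)² × Z_s = (1414/133)² × 16 = 1810 Ω.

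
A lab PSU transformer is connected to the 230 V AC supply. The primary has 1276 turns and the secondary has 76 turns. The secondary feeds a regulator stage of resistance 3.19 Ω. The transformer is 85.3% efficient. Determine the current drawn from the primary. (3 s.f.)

I_p ≈ 0.300 A

V_s = 230 × 76/1276 = 13.699 V.
I_s = V_s/R = 13.699/3.19 = 4.2944 A.
P_out = V_s I_s = 13.699 × 4.2944 = 58.829 W.
P_in = P_out/η = 58.829/0.853 = 68.967 W.
I_p = P_in/V_p = 68.967/230 = 0.300 A.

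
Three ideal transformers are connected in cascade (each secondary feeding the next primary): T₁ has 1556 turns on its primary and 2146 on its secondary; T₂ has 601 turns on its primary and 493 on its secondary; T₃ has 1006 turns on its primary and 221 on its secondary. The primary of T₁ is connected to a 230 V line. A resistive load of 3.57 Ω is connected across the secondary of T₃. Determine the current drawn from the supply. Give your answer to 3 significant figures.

After T₁: V = 230.00 × 2146/1556 = 317.21 V.
After T₂: V = 317.21 × 493/601 = 260.21 V.
After T₃: V = 260.21 × 221/1006 = 57.163 V.
I_load = 57.163/3.57 = 16.012 A, so P_out = 57.163 × 16.012 = 915.30 W.
All ideal ⇒ P_in = P_out, so I_supply = 915.30/230 = 3.98 A.

I_supply ≈ 3.98 A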